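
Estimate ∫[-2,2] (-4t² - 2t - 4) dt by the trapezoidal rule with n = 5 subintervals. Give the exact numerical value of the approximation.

-39.04

h = (2 − (-2))/5 = 0.8.
Nodes t₀,…,t₅ = -2, -1.2, -0.4, 0.4, 1.2, 2.
f(t) = -4t² - 2t - 4: f₀=-16, f₁=-7.36, f₂=-3.84, f₃=-5.44, f₄=-12.16, f₅=-24.
(h/2)·[f₀ + 2f₁ + 2f₂ + 2f₃ + 2f₄ + f₅] = 0.4·(-97.6) = -39.04.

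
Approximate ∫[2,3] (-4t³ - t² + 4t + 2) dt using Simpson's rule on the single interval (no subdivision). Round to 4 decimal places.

-59.3333

S = (b−a)/6 · [f(2) + 4f(2.5) + f(3)] = 0.166667·[(-26) + 4·(-56.75) + (-103)] = -59.3333.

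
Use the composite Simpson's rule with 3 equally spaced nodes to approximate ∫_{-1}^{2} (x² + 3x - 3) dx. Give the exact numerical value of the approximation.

-1.5

h = (2 − (-1))/2 = 1.5.
Nodes x₀,…,x₂ = -1, 0.5, 2.
f(x) = x² + 3x - 3: f₀=-5, f₁=-1.25, f₂=7.
(h/3)·[f₀ + 4f₁ + f₂] = 0.5·(-3) = -1.5.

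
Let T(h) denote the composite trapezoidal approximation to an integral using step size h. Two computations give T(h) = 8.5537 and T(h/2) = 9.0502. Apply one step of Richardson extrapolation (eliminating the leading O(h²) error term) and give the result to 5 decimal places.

9.21570

R = (4·T(h/2) − T(h)) / 3 = (4·9.0502 − 8.5537)/3 = (27.6471)/3 = 9.21570.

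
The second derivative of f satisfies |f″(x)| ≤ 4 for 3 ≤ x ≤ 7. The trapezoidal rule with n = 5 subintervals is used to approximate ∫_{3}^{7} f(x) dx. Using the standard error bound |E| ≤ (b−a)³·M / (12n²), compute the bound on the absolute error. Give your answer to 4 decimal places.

|E| ≤ (4)³·4 / (12·5²) = 256/300 = 0.8533.

0.8533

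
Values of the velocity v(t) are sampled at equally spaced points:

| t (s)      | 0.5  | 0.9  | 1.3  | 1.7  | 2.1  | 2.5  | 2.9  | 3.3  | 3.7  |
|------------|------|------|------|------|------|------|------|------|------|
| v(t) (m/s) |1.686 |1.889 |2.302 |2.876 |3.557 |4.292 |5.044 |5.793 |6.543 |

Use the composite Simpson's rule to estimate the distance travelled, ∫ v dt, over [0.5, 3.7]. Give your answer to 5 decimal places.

11.92467

h = 0.4, n = 8.
(h/3)·[y₀ + 4y₁ + 2y₂ + 4y₃ + 2y₄ + 4y₅ + 2y₆ + 4y₇ + y₈] = 0.133333·(89.435) = 11.92467.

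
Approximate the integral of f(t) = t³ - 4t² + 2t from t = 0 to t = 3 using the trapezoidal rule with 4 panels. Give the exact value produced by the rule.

-6.609375

h = (3 − 0)/4 = 0.75.
Nodes t₀,…,t₄ = 0, 0.75, 1.5, 2.25, 3.
f(t) = t³ - 4t² + 2t: f₀=0, f₁=-0.328125, f₂=-2.625, f₃=-4.359375, f₄=-3.
(h/2)·[f₀ + 2f₁ + 2f₂ + 2f₃ + f₄] = 0.375·(-17.625) = -6.609375.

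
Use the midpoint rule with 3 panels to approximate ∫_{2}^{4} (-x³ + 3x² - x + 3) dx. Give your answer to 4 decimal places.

-3.5556

h = (4 − 2)/3 = 0.666667.
Midpoints m₁,…,m₃ = 2.333333, 3, 3.666667.
f(m₁)=4.296296, f(m₂)=0, f(m₃)=-9.629630.
h·[f(m₁) + f(m₂) + f(m₃)] = 0.666667·(-5.333333) = -3.5556.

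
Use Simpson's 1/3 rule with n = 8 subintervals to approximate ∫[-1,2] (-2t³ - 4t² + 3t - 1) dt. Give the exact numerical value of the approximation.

-18

h = (2 − (-1))/8 = 0.375.
Nodes t₀,…,t₈ = -1, -0.625, -0.25, 0.125, 0.5, 0.875, 1.25, 1.625, 2.
f(t) = -2t³ - 4t² + 3t - 1: f₀=-6, f₁=-3.94921875, f₂=-1.96875, f₃=-0.69140625, f₄=-0.75, f₅=-2.77734375, f₆=-7.40625, f₇=-15.26953125, f₈=-27.
(h/3)·[f₀ + 4f₁ + 2f₂ + 4f₃ + 2f₄ + 4f₅ + 2f₆ + 4f₇ + f₈] = 0.125·(-144) = -18.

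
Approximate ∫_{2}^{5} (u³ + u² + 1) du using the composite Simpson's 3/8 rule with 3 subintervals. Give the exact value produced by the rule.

194.25

h = (5 − 2)/3 = 1.
Nodes u₀,…,u₃ = 2, 3, 4, 5.
f(u) = u³ + u² + 1: f₀=13, f₁=37, f₂=81, f₃=151.
(3h/8)·[f₀ + 3f₁ + 3f₂ + f₃] = 0.375·(518) = 194.25.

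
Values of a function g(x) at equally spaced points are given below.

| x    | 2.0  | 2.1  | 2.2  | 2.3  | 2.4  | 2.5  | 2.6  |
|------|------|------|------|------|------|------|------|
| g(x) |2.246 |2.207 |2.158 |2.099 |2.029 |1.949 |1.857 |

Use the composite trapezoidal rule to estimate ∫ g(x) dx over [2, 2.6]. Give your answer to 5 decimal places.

h = 0.1, n = 6.
(h/2)·[y₀ + 2y₁ + 2y₂ + 2y₃ + 2y₄ + 2y₅ + y₆] = 0.05·(24.987) = 1.24935.

1.24935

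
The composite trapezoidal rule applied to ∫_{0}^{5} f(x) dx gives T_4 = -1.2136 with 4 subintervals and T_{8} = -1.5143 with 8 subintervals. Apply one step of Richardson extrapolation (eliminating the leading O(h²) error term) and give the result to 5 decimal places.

R = (4·T_{8} − T_4) / 3 = (4·(-1.5143) − (-1.2136))/3 = (-4.8436)/3 = -1.61453.

-1.61453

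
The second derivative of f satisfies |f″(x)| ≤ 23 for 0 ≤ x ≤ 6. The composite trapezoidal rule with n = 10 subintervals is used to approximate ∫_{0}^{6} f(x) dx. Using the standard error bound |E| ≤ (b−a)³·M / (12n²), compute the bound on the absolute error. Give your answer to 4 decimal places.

|E| ≤ (6)³·23 / (12·10²) = 4968/1200 = 4.1400.

4.1400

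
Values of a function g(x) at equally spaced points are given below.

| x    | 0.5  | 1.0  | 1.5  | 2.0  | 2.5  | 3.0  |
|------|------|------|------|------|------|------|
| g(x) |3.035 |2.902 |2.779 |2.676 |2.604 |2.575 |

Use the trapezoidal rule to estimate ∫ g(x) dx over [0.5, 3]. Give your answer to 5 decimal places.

h = 0.5, n = 5.
(h/2)·[y₀ + 2y₁ + 2y₂ + 2y₃ + 2y₄ + y₅] = 0.25·(27.532) = 6.88300.

6.88300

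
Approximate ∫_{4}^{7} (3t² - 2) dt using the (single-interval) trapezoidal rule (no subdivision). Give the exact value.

286.5

T = (b−a)/2 · [f(4) + f(7)] = 1.5·[46 + 145] = 286.5.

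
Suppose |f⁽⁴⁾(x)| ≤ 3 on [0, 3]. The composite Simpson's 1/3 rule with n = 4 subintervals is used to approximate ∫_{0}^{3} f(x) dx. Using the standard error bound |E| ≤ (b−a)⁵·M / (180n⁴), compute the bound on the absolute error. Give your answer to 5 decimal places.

|E| ≤ (3)⁵·3 / (180·4⁴) = 729/46080 = 0.01582.

0.01582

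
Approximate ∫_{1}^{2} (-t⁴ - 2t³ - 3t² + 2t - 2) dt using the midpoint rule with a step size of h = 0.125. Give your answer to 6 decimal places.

-19.666153

h = (2 − 1)/8 = 0.125.
Midpoints m₁,…,m₈ = 1.0625, 1.1875, 1.3125, 1.4375, 1.5625, 1.6875, 1.8125, 1.9375.
f(m₁)=-6.9350738525390625, f(m₂)=-9.1931304931640625, f(m₃)=-12.0324859619140625, f(m₄)=-15.5351715087890625, f(m₅)=-19.7890777587890625, f(m₆)=-24.8879547119140625, f(m₇)=-30.9314117431640625, f(m₈)=-38.0249176025390625.
h·[f(m₁) + f(m₂) + f(m₃) + f(m₄) + f(m₅) + f(m₆) + f(m₇) + f(m₈)] = 0.125·(-157.3292236328125) = -19.666153.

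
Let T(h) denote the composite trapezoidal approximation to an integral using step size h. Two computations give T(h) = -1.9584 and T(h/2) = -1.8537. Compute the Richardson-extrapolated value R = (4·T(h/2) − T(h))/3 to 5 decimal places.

-1.81880

R = (4·T(h/2) − T(h)) / 3 = (4·(-1.8537) − (-1.9584))/3 = (-5.4564)/3 = -1.81880.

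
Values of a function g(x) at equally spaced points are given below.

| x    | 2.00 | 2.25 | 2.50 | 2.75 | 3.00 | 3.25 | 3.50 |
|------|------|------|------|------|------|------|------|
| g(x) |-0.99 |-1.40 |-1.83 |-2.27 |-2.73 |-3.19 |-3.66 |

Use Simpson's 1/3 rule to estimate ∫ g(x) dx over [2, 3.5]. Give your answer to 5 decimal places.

h = 0.25, n = 6.
(h/3)·[y₀ + 4y₁ + 2y₂ + 4y₃ + 2y₄ + 4y₅ + y₆] = 0.083333·(-41.21) = -3.43417.

-3.43417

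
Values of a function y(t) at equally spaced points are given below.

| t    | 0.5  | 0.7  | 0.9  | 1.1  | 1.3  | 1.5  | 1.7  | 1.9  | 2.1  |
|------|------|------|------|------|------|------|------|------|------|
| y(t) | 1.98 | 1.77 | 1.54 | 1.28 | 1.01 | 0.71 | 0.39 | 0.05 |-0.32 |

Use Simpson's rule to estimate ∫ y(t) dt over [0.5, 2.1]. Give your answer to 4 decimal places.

1.5187

h = 0.2, n = 8.
(h/3)·[y₀ + 4y₁ + 2y₂ + 4y₃ + 2y₄ + 4y₅ + 2y₆ + 4y₇ + y₈] = 0.066667·(22.78) = 1.5187.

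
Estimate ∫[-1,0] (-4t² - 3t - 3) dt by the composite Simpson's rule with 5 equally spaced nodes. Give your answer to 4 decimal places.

-2.8333

h = (0 − (-1))/4 = 0.25.
Nodes t₀,…,t₄ = -1, -0.75, -0.5, -0.25, 0.
f(t) = -4t² - 3t - 3: f₀=-4, f₁=-3, f₂=-2.5, f₃=-2.5, f₄=-3.
(h/3)·[f₀ + 4f₁ + 2f₂ + 4f₃ + f₄] = 0.083333·(-34) = -2.8333.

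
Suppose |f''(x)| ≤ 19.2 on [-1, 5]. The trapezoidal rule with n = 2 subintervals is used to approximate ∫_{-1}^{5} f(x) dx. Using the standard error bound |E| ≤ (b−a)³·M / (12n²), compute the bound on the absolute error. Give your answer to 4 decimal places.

86.4000

|E| ≤ (6)³·19.2 / (12·2²) = 4147.2/48 = 86.4000.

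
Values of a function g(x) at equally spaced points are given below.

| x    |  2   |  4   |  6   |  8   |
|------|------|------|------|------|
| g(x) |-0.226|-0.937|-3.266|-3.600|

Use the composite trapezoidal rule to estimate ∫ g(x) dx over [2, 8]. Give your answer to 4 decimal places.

-12.2320

h = 2, n = 3.
(h/2)·[y₀ + 2y₁ + 2y₂ + y₃] = 1·(-12.232) = -12.2320.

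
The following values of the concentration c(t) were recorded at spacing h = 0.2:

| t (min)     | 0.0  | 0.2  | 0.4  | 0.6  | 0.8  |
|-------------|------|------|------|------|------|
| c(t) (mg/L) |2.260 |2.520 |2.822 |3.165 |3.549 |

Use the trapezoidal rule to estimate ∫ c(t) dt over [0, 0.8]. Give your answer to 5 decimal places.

h = 0.2, n = 4.
(h/2)·[y₀ + 2y₁ + 2y₂ + 2y₃ + y₄] = 0.1·(22.823) = 2.28230.

2.28230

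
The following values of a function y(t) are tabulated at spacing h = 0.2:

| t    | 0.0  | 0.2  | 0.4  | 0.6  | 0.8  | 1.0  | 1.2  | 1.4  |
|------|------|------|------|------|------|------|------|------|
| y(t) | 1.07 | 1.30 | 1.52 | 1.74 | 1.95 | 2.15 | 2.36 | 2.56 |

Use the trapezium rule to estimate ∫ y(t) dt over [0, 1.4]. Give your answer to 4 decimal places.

h = 0.2, n = 7.
(h/2)·[y₀ + 2y₁ + 2y₂ + 2y₃ + 2y₄ + 2y₅ + 2y₆ + y₇] = 0.1·(25.67) = 2.5670.

2.5670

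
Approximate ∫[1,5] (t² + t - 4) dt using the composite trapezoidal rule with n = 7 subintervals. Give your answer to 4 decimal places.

h = (5 − 1)/7 = 0.571429.
Nodes t₀,…,t₇ = 1, 1.571429, 2.142857, 2.714286, 3.285714, 3.857143, 4.428571, 5.
f(t) = t² + t - 4: f₀=-2, f₁=0.040816, f₂=2.734694, f₃=6.081633, f₄=10.081633, f₅=14.734694, f₆=20.040816, f₇=26.
(h/2)·[f₀ + 2f₁ + 2f₂ + 2f₃ + 2f₄ + 2f₅ + 2f₆ + f₇] = 0.285714·(131.428571) = 37.5510.

37.5510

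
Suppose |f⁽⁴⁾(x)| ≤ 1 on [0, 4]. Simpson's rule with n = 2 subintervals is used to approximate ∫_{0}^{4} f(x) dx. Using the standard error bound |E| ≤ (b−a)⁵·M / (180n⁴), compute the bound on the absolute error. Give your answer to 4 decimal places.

|E| ≤ (4)⁵·1 / (180·2⁴) = 1024/2880 = 0.3556.

0.3556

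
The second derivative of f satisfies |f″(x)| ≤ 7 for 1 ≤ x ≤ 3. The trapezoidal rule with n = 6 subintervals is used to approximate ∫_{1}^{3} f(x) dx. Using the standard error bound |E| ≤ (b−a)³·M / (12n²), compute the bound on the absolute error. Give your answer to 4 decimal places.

|E| ≤ (2)³·7 / (12·6²) = 56/432 = 0.1296.

0.1296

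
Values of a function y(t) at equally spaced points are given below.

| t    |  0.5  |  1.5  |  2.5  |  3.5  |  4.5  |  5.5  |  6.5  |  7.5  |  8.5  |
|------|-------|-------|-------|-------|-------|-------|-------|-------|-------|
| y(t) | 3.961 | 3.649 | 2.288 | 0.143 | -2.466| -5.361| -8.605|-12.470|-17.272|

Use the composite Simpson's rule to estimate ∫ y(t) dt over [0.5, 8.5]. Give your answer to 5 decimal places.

-29.01100

h = 1, n = 8.
(h/3)·[y₀ + 4y₁ + 2y₂ + 4y₃ + 2y₄ + 4y₅ + 2y₆ + 4y₇ + y₈] = 0.333333·(-87.033) = -29.01100.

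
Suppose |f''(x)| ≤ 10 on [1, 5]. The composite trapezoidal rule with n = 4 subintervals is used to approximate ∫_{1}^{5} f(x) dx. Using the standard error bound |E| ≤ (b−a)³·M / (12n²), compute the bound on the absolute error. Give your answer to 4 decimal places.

3.3333

|E| ≤ (4)³·10 / (12·4²) = 640/192 = 3.3333.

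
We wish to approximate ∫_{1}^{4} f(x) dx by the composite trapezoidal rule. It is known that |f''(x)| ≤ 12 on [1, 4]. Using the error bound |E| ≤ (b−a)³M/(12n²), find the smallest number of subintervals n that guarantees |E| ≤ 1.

6

Need 324/(12n²) ≤ 1.
n² ≥ 324/(12·1) = 27 ⇒ n ≥ 5.1962, so the smallest n is 6.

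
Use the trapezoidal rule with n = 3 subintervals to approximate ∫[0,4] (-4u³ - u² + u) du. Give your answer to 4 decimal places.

-298.9630

h = (4 − 0)/3 = 1.333333.
Nodes u₀,…,u₃ = 0, 1.333333, 2.666667, 4.
f(u) = -4u³ - u² + u: f₀=0, f₁=-9.925926, f₂=-80.296296, f₃=-268.
(h/2)·[f₀ + 2f₁ + 2f₂ + f₃] = 0.666667·(-448.444444) = -298.9630.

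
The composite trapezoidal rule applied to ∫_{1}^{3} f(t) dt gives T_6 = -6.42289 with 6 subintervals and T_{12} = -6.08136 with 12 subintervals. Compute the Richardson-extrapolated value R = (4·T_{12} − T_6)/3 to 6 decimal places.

R = (4·T_{12} − T_6) / 3 = (4·(-6.08136) − (-6.42289))/3 = (-17.90255)/3 = -5.967517.

-5.967517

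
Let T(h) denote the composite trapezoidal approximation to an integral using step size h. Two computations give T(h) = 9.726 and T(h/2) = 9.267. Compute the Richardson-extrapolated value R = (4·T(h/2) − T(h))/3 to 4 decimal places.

9.1140

R = (4·T(h/2) − T(h)) / 3 = (4·9.267 − 9.726)/3 = (27.342)/3 = 9.1140.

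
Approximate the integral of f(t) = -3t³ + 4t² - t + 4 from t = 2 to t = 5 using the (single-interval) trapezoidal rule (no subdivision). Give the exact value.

T = (b−a)/2 · [f(2) + f(5)] = 1.5·[(-6) + (-276)] = -423.

-423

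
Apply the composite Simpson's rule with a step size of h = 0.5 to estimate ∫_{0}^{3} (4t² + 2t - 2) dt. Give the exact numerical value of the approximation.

h = (3 − 0)/6 = 0.5.
Nodes t₀,…,t₆ = 0, 0.5, 1, 1.5, 2, 2.5, 3.
f(t) = 4t² + 2t - 2: f₀=-2, f₁=0, f₂=4, f₃=10, f₄=18, f₅=28, f₆=40.
(h/3)·[f₀ + 4f₁ + 2f₂ + 4f₃ + 2f₄ + 4f₅ + f₆] = 0.166667·(234) = 39.

39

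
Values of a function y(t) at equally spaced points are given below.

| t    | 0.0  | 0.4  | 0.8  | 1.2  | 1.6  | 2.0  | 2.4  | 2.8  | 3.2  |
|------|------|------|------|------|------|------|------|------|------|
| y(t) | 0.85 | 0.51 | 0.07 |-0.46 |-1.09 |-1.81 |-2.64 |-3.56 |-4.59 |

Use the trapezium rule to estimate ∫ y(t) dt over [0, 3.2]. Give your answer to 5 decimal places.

h = 0.4, n = 8.
(h/2)·[y₀ + 2y₁ + 2y₂ + 2y₃ + 2y₄ + 2y₅ + 2y₆ + 2y₇ + y₈] = 0.2·(-21.70) = -4.34000.

-4.34000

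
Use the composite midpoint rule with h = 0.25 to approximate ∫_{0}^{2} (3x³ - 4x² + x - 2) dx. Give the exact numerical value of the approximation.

-0.71875

h = (2 − 0)/8 = 0.25.
Midpoints m₁,…,m₈ = 0.125, 0.375, 0.625, 0.875, 1.125, 1.375, 1.625, 1.875.
f(m₁)=-1.931640625, f(m₂)=-2.029296875, f(m₃)=-2.205078125, f(m₄)=-2.177734375, f(m₅)=-1.666015625, f(m₆)=-0.388671875, f(m₇)=1.935546875, f(m₈)=5.587890625.
h·[f(m₁) + f(m₂) + f(m₃) + f(m₄) + f(m₅) + f(m₆) + f(m₇) + f(m₈)] = 0.25·(-2.875) = -0.71875.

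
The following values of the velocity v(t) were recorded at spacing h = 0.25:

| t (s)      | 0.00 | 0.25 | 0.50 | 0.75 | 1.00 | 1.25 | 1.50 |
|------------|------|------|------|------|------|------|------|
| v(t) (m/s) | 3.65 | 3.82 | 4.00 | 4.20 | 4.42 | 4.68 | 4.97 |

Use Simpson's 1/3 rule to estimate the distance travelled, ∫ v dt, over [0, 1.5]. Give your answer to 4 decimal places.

6.3550

h = 0.25, n = 6.
(h/3)·[y₀ + 4y₁ + 2y₂ + 4y₃ + 2y₄ + 4y₅ + y₆] = 0.083333·(76.26) = 6.3550.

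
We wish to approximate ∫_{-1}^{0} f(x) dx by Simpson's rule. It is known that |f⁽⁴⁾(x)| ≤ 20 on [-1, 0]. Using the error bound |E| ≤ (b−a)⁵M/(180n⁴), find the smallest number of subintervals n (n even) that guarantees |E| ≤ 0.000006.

Need 20/(180n⁴) ≤ 0.000006.
n⁴ ≥ 20/(180·0.000006) = 18518.5 ⇒ n ≥ 11.6655, so the smallest even n is 12. (n must be even for Simpson's rule.)

12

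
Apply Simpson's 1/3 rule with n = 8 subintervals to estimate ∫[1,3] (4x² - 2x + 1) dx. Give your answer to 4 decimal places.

h = (3 − 1)/8 = 0.25.
Nodes x₀,…,x₈ = 1, 1.25, 1.5, 1.75, 2, 2.25, 2.5, 2.75, 3.
f(x) = 4x² - 2x + 1: f₀=3, f₁=4.75, f₂=7, f₃=9.75, f₄=13, f₅=16.75, f₆=21, f₇=25.75, f₈=31.
(h/3)·[f₀ + 4f₁ + 2f₂ + 4f₃ + 2f₄ + 4f₅ + 2f₆ + 4f₇ + f₈] = 0.083333·(344) = 28.6667.

28.6667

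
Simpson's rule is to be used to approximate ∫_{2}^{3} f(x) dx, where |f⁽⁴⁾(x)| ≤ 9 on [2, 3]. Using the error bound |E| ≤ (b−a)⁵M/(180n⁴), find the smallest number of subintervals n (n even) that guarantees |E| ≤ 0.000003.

Need 9/(180n⁴) ≤ 0.000003.
n⁴ ≥ 9/(180·0.000003) = 16666.7 ⇒ n ≥ 11.3622, so the smallest even n is 12. (n must be even for Simpson's rule.)

12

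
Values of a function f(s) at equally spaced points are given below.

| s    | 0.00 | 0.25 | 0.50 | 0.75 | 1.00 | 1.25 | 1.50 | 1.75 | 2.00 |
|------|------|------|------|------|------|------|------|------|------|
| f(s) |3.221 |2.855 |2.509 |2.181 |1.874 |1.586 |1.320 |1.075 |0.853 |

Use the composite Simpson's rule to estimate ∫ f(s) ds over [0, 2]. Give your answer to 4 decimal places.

h = 0.25, n = 8.
(h/3)·[y₀ + 4y₁ + 2y₂ + 4y₃ + 2y₄ + 4y₅ + 2y₆ + 4y₇ + y₈] = 0.083333·(46.268) = 3.8557.

3.8557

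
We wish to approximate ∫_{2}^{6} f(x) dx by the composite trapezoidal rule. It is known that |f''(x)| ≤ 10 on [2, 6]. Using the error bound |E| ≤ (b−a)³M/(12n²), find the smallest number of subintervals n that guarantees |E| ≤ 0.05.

33

Need 640/(12n²) ≤ 0.05.
n² ≥ 640/(12·0.05) = 1066.67 ⇒ n ≥ 32.6599, so the smallest n is 33.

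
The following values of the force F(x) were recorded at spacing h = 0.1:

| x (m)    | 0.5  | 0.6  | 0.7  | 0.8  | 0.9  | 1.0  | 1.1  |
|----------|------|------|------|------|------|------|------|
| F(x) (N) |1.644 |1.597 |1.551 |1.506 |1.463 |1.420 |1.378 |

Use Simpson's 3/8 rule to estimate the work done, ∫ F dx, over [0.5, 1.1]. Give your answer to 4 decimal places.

h = 0.1, n = 6.
(3h/8)·[y₀ + 3y₁ + 3y₂ + 2y₃ + 3y₄ + 3y₅ + y₆] = 0.0375·(24.127) = 0.9048.

0.9048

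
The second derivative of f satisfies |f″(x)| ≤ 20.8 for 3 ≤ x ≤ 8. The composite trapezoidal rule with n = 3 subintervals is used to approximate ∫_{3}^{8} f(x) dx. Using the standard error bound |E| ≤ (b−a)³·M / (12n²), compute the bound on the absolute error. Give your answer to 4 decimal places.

24.0741

|E| ≤ (5)³·20.8 / (12·3²) = 2600/108 = 24.0741.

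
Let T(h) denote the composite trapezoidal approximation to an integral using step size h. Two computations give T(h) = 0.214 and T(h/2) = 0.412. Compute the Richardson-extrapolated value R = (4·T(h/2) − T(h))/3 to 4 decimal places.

0.4780

R = (4·T(h/2) − T(h)) / 3 = (4·0.412 − 0.214)/3 = (1.434)/3 = 0.4780.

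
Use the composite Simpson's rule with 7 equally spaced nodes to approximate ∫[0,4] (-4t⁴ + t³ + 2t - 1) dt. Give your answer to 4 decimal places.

-743.6214

h = (4 − 0)/6 = 0.666667.
Nodes t₀,…,t₆ = 0, 0.666667, 1.333333, 2, 2.666667, 3.333333, 4.
f(t) = -4t⁴ + t³ + 2t - 1: f₀=-1, f₁=-0.160494, f₂=-8.604938, f₃=-53, f₄=-178.975309, f₅=-451.123457, f₆=-953.
(h/3)·[f₀ + 4f₁ + 2f₂ + 4f₃ + 2f₄ + 4f₅ + f₆] = 0.222222·(-3346.296296) = -743.6214.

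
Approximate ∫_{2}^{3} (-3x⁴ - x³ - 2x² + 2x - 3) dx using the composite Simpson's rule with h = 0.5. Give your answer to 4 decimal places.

h = (3 − 2)/2 = 0.5.
Nodes x₀,…,x₂ = 2, 2.5, 3.
f(x) = -3x⁴ - x³ - 2x² + 2x - 3: f₀=-63, f₁=-143.3125, f₂=-285.
(h/3)·[f₀ + 4f₁ + f₂] = 0.166667·(-921.25) = -153.5417.

-153.5417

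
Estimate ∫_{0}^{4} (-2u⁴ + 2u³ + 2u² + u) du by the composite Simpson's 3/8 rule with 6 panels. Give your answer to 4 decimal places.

-231.4074

h = (4 − 0)/6 = 0.666667.
Nodes u₀,…,u₆ = 0, 0.666667, 1.333333, 2, 2.666667, 3.333333, 4.
f(u) = -2u⁴ + 2u³ + 2u² + u: f₀=0, f₁=1.753086, f₂=3.308642, f₃=-6, f₄=-46.320988, f₅=-147.283951, f₆=-348.
(3h/8)·[f₀ + 3f₁ + 3f₂ + 2f₃ + 3f₄ + 3f₅ + f₆] = 0.25·(-925.629630) = -231.4074.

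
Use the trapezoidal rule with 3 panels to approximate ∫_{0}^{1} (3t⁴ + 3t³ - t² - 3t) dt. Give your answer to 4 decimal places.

-0.3086

h = (1 − 0)/3 = 0.333333.
Nodes t₀,…,t₃ = 0, 0.333333, 0.666667, 1.
f(t) = 3t⁴ + 3t³ - t² - 3t: f₀=0, f₁=-0.962963, f₂=-0.962963, f₃=2.
(h/2)·[f₀ + 2f₁ + 2f₂ + f₃] = 0.166667·(-1.851852) = -0.3086.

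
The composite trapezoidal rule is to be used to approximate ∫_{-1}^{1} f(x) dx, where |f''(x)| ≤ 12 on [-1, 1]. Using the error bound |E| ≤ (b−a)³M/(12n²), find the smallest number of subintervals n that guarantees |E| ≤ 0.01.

Need 96/(12n²) ≤ 0.01.
n² ≥ 96/(12·0.01) = 800 ⇒ n ≥ 28.2843, so the smallest n is 29.

29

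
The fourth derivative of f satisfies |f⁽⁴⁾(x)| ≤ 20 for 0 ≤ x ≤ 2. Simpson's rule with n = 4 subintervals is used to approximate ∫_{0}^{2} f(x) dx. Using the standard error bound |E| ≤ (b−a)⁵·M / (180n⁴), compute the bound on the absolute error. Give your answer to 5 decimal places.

0.01389

|E| ≤ (2)⁵·20 / (180·4⁴) = 640/46080 = 0.01389.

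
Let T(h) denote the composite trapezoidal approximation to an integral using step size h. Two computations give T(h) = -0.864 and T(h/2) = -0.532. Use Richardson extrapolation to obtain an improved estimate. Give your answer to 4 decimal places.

-0.4213

R = (4·T(h/2) − T(h)) / 3 = (4·(-0.532) − (-0.864))/3 = (-1.264)/3 = -0.4213.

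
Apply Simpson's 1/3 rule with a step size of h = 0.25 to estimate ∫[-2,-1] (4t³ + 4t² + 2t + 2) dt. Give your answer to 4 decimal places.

-6.6667

h = (-1 − (-2))/4 = 0.25.
Nodes t₀,…,t₄ = -2, -1.75, -1.5, -1.25, -1.
f(t) = 4t³ + 4t² + 2t + 2: f₀=-18, f₁=-10.6875, f₂=-5.5, f₃=-2.0625, f₄=0.
(h/3)·[f₀ + 4f₁ + 2f₂ + 4f₃ + f₄] = 0.083333·(-80) = -6.6667.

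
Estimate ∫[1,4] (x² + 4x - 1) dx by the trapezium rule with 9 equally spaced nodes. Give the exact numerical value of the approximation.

48.0703125

h = (4 − 1)/8 = 0.375.
Nodes x₀,…,x₈ = 1, 1.375, 1.75, 2.125, 2.5, 2.875, 3.25, 3.625, 4.
f(x) = x² + 4x - 1: f₀=4, f₁=6.390625, f₂=9.0625, f₃=12.015625, f₄=15.25, f₅=18.765625, f₆=22.5625, f₇=26.640625, f₈=31.
(h/2)·[f₀ + 2f₁ + 2f₂ + 2f₃ + 2f₄ + 2f₅ + 2f₆ + 2f₇ + f₈] = 0.1875·(256.375) = 48.0703125.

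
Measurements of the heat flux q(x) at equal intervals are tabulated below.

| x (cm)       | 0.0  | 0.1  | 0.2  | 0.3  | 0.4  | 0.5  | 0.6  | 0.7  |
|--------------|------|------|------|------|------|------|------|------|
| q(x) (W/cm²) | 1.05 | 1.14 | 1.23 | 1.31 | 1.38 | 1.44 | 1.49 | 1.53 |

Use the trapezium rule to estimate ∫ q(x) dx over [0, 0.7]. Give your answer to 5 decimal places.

h = 0.1, n = 7.
(h/2)·[y₀ + 2y₁ + 2y₂ + 2y₃ + 2y₄ + 2y₅ + 2y₆ + y₇] = 0.05·(18.56) = 0.92800.

0.92800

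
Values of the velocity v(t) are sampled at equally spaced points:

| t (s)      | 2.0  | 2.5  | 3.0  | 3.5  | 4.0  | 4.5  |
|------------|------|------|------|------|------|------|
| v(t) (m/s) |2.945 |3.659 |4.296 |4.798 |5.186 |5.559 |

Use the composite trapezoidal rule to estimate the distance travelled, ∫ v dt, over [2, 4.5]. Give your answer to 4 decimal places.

h = 0.5, n = 5.
(h/2)·[y₀ + 2y₁ + 2y₂ + 2y₃ + 2y₄ + y₅] = 0.25·(44.382) = 11.0955.

11.0955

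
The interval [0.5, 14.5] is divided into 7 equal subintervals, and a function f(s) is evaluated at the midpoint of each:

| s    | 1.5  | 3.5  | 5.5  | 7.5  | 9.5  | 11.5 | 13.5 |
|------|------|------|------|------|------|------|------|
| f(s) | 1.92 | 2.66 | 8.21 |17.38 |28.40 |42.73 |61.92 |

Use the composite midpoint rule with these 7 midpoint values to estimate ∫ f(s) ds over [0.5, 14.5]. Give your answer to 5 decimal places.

h = 2, n = 7.
h·[y(m₁) + y(m₂) + y(m₃) + y(m₄) + y(m₅) + y(m₆) + y(m₇)] = 2·(163.22) = 326.44000.

326.44000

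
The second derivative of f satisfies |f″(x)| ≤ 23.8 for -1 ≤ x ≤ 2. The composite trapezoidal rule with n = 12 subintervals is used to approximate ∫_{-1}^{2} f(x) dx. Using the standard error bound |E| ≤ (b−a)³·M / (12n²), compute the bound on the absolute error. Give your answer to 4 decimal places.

0.3719

|E| ≤ (3)³·23.8 / (12·12²) = 642.6/1728 = 0.3719.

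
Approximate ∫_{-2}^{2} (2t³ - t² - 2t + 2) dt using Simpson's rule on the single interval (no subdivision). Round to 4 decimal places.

2.6667

S = (b−a)/6 · [f(-2) + 4f(0) + f(2)] = 0.666667·[(-14) + 4·2 + 10] = 2.6667.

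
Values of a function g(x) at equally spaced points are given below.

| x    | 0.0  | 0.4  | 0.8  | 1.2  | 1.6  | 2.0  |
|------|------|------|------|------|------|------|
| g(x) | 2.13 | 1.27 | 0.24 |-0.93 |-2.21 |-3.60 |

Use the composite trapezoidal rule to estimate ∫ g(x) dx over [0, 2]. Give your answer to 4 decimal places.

-0.9460

h = 0.4, n = 5.
(h/2)·[y₀ + 2y₁ + 2y₂ + 2y₃ + 2y₄ + y₅] = 0.2·(-4.73) = -0.9460.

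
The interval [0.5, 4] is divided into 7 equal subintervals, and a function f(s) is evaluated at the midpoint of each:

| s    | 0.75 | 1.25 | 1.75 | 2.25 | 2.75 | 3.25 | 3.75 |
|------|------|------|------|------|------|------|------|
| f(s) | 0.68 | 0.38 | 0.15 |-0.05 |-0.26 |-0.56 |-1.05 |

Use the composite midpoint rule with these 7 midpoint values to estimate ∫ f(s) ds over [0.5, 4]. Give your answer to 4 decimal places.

-0.3550

h = 0.5, n = 7.
h·[y(m₁) + y(m₂) + y(m₃) + y(m₄) + y(m₅) + y(m₆) + y(m₇)] = 0.5·(-0.71) = -0.3550.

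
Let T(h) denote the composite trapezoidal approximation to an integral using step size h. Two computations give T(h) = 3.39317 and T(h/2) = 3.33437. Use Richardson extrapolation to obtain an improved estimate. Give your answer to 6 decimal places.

3.314770

R = (4·T(h/2) − T(h)) / 3 = (4·3.33437 − 3.39317)/3 = (9.94431)/3 = 3.314770.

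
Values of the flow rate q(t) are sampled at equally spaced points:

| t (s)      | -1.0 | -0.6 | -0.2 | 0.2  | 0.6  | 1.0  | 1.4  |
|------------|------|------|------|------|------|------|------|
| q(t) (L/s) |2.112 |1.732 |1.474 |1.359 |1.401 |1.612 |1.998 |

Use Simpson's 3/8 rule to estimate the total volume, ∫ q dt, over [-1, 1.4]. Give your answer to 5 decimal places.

3.82275

h = 0.4, n = 6.
(3h/8)·[y₀ + 3y₁ + 3y₂ + 2y₃ + 3y₄ + 3y₅ + y₆] = 0.15·(25.485) = 3.82275.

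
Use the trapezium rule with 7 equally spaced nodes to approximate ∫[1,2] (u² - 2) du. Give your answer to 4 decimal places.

0.3380

h = (2 − 1)/6 = 0.166667.
Nodes u₀,…,u₆ = 1, 1.166667, 1.333333, 1.5, 1.666667, 1.833333, 2.
f(u) = u² - 2: f₀=-1, f₁=-0.638889, f₂=-0.222222, f₃=0.25, f₄=0.777778, f₅=1.361111, f₆=2.
(h/2)·[f₀ + 2f₁ + 2f₂ + 2f₃ + 2f₄ + 2f₅ + f₆] = 0.083333·(4.055556) = 0.3380.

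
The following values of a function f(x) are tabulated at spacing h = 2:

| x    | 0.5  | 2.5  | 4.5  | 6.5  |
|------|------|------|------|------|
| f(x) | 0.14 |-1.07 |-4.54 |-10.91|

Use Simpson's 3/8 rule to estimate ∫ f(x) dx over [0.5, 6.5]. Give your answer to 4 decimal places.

-20.7000

h = 2, n = 3.
(3h/8)·[y₀ + 3y₁ + 3y₂ + y₃] = 0.75·(-27.60) = -20.7000.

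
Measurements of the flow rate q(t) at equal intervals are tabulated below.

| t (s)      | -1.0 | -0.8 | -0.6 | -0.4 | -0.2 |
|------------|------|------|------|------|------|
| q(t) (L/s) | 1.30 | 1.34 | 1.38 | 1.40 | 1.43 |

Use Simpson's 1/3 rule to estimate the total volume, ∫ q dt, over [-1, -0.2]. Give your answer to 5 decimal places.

1.09667

h = 0.2, n = 4.
(h/3)·[y₀ + 4y₁ + 2y₂ + 4y₃ + y₄] = 0.066667·(16.45) = 1.09667.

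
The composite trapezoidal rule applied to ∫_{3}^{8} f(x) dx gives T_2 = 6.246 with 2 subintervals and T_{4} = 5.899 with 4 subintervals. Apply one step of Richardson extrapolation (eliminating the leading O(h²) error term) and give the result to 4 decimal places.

5.7833

R = (4·T_{4} − T_2) / 3 = (4·5.899 − 6.246)/3 = (17.350)/3 = 5.7833.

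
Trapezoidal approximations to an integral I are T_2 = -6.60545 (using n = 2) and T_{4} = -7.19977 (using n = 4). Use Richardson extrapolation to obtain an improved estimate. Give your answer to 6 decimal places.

R = (4·T_{4} − T_2) / 3 = (4·(-7.19977) − (-6.60545))/3 = (-22.19363)/3 = -7.397877.

-7.397877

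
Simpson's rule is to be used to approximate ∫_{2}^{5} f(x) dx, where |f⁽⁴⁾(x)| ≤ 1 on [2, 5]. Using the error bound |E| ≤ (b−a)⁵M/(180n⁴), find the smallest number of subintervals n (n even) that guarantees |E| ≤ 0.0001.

Need 243/(180n⁴) ≤ 0.0001.
n⁴ ≥ 243/(180·0.0001) = 13500 ⇒ n ≥ 10.7791, so the smallest even n is 12. (n must be even for Simpson's rule.)

12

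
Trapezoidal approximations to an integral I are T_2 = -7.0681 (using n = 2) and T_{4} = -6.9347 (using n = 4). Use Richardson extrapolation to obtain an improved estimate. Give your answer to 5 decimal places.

R = (4·T_{4} − T_2) / 3 = (4·(-6.9347) − (-7.0681))/3 = (-20.6707)/3 = -6.89023.

-6.89023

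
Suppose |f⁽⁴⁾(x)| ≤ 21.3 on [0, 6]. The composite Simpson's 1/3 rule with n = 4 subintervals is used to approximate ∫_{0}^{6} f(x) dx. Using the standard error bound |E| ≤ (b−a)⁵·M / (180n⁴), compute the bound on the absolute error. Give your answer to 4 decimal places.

3.5944

|E| ≤ (6)⁵·21.3 / (180·4⁴) = 165628.8/46080 = 3.5944.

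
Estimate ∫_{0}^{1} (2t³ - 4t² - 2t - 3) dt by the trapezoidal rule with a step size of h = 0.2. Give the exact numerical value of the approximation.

-4.84

h = (1 − 0)/5 = 0.2.
Nodes t₀,…,t₅ = 0, 0.2, 0.4, 0.6, 0.8, 1.
f(t) = 2t³ - 4t² - 2t - 3: f₀=-3, f₁=-3.544, f₂=-4.312, f₃=-5.208, f₄=-6.136, f₅=-7.
(h/2)·[f₀ + 2f₁ + 2f₂ + 2f₃ + 2f₄ + f₅] = 0.1·(-48.4) = -4.84.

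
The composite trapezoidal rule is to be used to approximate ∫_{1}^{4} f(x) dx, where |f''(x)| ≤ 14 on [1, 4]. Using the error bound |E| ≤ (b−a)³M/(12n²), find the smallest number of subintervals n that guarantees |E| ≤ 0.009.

Need 378/(12n²) ≤ 0.009.
n² ≥ 378/(12·0.009) = 3500 ⇒ n ≥ 59.1608, so the smallest n is 60.

60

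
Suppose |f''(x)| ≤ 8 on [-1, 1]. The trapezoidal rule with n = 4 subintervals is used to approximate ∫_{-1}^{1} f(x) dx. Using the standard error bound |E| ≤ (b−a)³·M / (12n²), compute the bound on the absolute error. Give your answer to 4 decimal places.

0.3333

|E| ≤ (2)³·8 / (12·4²) = 64/192 = 0.3333.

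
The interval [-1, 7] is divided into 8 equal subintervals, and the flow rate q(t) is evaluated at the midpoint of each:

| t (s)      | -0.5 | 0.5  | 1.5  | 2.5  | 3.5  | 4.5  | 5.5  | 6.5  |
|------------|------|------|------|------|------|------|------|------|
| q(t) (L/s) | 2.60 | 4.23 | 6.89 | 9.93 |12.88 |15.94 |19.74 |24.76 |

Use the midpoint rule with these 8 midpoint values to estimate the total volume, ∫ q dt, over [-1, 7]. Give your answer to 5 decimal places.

96.97000

h = 1, n = 8.
h·[y(m₁) + y(m₂) + y(m₃) + y(m₄) + y(m₅) + y(m₆) + y(m₇) + y(m₈)] = 1·(96.97) = 96.97000.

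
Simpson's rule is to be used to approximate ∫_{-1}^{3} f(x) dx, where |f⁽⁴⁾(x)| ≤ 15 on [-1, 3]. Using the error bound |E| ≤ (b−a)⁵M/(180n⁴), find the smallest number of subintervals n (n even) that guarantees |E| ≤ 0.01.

Need 15360/(180n⁴) ≤ 0.01.
n⁴ ≥ 15360/(180·0.01) = 8533.33 ⇒ n ≥ 9.6112, so the smallest even n is 10. (n must be even for Simpson's rule.)

10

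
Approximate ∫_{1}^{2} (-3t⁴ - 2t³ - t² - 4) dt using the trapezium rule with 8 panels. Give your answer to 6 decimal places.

-32.568726

h = (2 − 1)/8 = 0.125.
Nodes t₀,…,t₈ = 1, 1.125, 1.25, 1.375, 1.5, 1.625, 1.75, 1.875, 2.
f(t) = -3t⁴ - 2t³ - t² - 4: f₀=-10, f₁=-12.918701171875, f₂=-16.79296875, f₃=-21.813232421875, f₄=-28.1875, f₅=-36.141357421875, f₆=-45.91796875, f₇=-57.778076171875, f₈=-72.
(h/2)·[f₀ + 2f₁ + 2f₂ + 2f₃ + 2f₄ + 2f₅ + 2f₆ + 2f₇ + f₈] = 0.0625·(-521.099609375) = -32.568726.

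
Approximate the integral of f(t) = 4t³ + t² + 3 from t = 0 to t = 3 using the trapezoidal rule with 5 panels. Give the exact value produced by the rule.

h = (3 − 0)/5 = 0.6.
Nodes t₀,…,t₅ = 0, 0.6, 1.2, 1.8, 2.4, 3.
f(t) = 4t³ + t² + 3: f₀=3, f₁=4.224, f₂=11.352, f₃=29.568, f₄=64.056, f₅=120.
(h/2)·[f₀ + 2f₁ + 2f₂ + 2f₃ + 2f₄ + f₅] = 0.3·(341.4) = 102.42.

102.42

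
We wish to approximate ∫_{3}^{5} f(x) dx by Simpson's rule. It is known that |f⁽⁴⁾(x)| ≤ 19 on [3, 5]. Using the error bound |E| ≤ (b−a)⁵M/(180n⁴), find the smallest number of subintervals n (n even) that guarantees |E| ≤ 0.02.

Need 608/(180n⁴) ≤ 0.02.
n⁴ ≥ 608/(180·0.02) = 168.889 ⇒ n ≥ 3.6050, so the smallest even n is 4. (n must be even for Simpson's rule.)

4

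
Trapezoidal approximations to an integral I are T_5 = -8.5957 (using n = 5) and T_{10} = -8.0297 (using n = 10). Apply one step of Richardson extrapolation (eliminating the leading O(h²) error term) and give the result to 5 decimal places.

-7.84103

R = (4·T_{10} − T_5) / 3 = (4·(-8.0297) − (-8.5957))/3 = (-23.5231)/3 = -7.84103.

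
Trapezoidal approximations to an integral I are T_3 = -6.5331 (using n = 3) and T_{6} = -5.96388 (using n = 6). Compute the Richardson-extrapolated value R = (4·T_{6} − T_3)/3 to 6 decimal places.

R = (4·T_{6} − T_3) / 3 = (4·(-5.96388) − (-6.5331))/3 = (-17.32242)/3 = -5.774140.

-5.774140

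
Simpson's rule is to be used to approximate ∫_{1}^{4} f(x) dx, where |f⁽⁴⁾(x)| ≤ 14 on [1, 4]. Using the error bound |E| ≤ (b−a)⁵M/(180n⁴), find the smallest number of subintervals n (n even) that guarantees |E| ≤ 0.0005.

14

Need 3402/(180n⁴) ≤ 0.0005.
n⁴ ≥ 3402/(180·0.0005) = 37800 ⇒ n ≥ 13.9435, so the smallest even n is 14. (n must be even for Simpson's rule.)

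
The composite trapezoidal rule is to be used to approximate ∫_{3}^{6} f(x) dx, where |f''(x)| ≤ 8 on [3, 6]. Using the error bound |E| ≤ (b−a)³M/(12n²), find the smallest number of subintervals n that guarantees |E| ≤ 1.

Need 216/(12n²) ≤ 1.
n² ≥ 216/(12·1) = 18 ⇒ n ≥ 4.2426, so the smallest n is 5.

5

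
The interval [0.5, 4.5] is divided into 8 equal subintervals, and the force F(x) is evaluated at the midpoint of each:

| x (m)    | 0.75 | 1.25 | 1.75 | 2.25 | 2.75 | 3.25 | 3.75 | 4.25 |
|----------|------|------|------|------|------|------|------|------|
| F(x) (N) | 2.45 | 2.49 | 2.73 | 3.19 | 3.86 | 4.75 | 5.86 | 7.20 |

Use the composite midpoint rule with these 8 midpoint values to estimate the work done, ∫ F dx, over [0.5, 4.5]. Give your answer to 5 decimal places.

16.26500

h = 0.5, n = 8.
h·[y(m₁) + y(m₂) + y(m₃) + y(m₄) + y(m₅) + y(m₆) + y(m₇) + y(m₈)] = 0.5·(32.53) = 16.26500.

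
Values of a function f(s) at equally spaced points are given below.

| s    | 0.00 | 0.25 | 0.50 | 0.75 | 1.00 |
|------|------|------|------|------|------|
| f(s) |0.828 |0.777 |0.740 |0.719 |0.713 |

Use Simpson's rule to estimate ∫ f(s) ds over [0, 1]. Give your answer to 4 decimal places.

0.7504

h = 0.25, n = 4.
(h/3)·[y₀ + 4y₁ + 2y₂ + 4y₃ + y₄] = 0.083333·(9.005) = 0.7504.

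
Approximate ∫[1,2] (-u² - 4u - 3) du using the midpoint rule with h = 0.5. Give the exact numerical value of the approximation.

-11.3125

h = (2 − 1)/2 = 0.5.
Midpoints m₁,…,m₂ = 1.25, 1.75.
f(m₁)=-9.5625, f(m₂)=-13.0625.
h·[f(m₁) + f(m₂)] = 0.5·(-22.625) = -11.3125.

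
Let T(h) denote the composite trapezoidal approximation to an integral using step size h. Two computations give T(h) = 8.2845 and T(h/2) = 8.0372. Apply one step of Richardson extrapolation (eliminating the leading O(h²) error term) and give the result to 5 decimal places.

R = (4·T(h/2) − T(h)) / 3 = (4·8.0372 − 8.2845)/3 = (23.8643)/3 = 7.95477.

7.95477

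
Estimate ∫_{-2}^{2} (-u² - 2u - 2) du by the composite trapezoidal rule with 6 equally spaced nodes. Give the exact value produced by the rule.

-13.76

h = (2 − (-2))/5 = 0.8.
Nodes u₀,…,u₅ = -2, -1.2, -0.4, 0.4, 1.2, 2.
f(u) = -u² - 2u - 2: f₀=-2, f₁=-1.04, f₂=-1.36, f₃=-2.96, f₄=-5.84, f₅=-10.
(h/2)·[f₀ + 2f₁ + 2f₂ + 2f₃ + 2f₄ + f₅] = 0.4·(-34.4) = -13.76.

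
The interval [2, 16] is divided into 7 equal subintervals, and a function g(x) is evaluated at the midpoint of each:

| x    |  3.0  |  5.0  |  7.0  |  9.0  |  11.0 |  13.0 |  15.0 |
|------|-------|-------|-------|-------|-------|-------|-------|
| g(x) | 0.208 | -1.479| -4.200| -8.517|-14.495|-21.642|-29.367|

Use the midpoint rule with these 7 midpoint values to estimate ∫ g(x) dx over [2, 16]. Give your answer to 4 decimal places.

h = 2, n = 7.
h·[y(m₁) + y(m₂) + y(m₃) + y(m₄) + y(m₅) + y(m₆) + y(m₇)] = 2·(-79.492) = -158.9840.

-158.9840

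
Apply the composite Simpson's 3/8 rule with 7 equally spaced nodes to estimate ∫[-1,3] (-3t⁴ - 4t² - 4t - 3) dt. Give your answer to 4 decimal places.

h = (3 − (-1))/6 = 0.666667.
Nodes t₀,…,t₆ = -1, -0.333333, 0.333333, 1, 1.666667, 2.333333, 3.
f(t) = -3t⁴ - 4t² - 4t - 3: f₀=-6, f₁=-2.148148, f₂=-4.814815, f₃=-14, f₄=-43.925926, f₅=-123.037037, f₆=-294.
(3h/8)·[f₀ + 3f₁ + 3f₂ + 2f₃ + 3f₄ + 3f₅ + f₆] = 0.25·(-849.777778) = -212.4444.

-212.4444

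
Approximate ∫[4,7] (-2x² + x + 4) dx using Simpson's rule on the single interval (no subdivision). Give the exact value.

S = (b−a)/6 · [f(4) + 4f(5.5) + f(7)] = 0.5·[(-24) + 4·(-51) + (-87)] = -157.5.

-157.5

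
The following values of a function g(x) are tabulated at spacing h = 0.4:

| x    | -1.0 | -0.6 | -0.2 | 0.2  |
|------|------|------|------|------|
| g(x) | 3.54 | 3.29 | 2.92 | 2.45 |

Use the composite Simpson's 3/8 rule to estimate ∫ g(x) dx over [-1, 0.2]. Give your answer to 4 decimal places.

h = 0.4, n = 3.
(3h/8)·[y₀ + 3y₁ + 3y₂ + y₃] = 0.15·(24.62) = 3.6930.

3.6930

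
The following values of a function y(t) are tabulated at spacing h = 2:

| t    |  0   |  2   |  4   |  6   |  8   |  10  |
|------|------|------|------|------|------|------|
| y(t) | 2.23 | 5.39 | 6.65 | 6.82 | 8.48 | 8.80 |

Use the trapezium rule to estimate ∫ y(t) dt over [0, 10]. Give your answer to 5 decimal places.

65.71000

h = 2, n = 5.
(h/2)·[y₀ + 2y₁ + 2y₂ + 2y₃ + 2y₄ + y₅] = 1·(65.71) = 65.71000.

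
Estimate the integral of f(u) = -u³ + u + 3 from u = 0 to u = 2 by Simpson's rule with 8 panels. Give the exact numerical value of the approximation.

h = (2 − 0)/8 = 0.25.
Nodes u₀,…,u₈ = 0, 0.25, 0.5, 0.75, 1, 1.25, 1.5, 1.75, 2.
f(u) = -u³ + u + 3: f₀=3, f₁=3.234375, f₂=3.375, f₃=3.328125, f₄=3, f₅=2.296875, f₆=1.125, f₇=-0.609375, f₈=-3.
(h/3)·[f₀ + 4f₁ + 2f₂ + 4f₃ + 2f₄ + 4f₅ + 2f₆ + 4f₇ + f₈] = 0.083333·(48) = 4.

4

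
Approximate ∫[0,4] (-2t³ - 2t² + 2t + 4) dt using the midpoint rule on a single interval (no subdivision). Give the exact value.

M = (b−a)·f(2) = 4·(-16) = -64.

-64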